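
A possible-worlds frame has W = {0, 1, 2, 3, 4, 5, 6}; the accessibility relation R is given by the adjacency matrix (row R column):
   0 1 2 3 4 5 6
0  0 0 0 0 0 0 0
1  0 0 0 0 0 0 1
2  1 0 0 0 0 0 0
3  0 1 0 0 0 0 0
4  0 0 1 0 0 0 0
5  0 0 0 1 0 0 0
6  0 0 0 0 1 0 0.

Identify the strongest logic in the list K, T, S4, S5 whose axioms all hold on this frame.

K

Reflexive (axiom T): no — 0 is not related to itself.
Transitive (axiom 4): no — 1 R 6 and 6 R 4, but not 1 R 4.
Euclidean (axiom 5): no — 1 R 6 and 1 R 6, but not 6 R 6.
So F validates K; T would additionally require R to be reflexive. The strongest is K.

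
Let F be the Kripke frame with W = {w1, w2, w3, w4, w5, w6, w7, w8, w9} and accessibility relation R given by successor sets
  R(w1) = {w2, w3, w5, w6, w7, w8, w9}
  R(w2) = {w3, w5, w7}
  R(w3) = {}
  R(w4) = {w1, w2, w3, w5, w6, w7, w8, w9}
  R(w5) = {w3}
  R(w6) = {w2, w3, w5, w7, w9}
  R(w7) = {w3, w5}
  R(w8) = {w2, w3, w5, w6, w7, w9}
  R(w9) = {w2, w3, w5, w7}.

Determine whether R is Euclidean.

Euclidean: no — w1 R w2 and w1 R w6, but not w2 R w6.

No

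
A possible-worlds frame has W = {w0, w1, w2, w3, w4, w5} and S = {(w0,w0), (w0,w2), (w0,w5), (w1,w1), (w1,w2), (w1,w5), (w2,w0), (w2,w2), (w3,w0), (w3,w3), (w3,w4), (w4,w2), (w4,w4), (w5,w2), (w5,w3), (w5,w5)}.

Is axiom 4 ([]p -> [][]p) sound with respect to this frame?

No

The schema 4 characterises exactly the transitive frames.
Transitive: no — w0 S w5 and w5 S w3, but not w0 S w3.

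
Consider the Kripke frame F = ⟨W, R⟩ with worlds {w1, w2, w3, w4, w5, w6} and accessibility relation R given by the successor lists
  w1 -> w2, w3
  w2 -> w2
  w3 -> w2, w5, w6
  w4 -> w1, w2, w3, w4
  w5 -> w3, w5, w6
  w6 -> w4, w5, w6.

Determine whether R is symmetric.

Symmetric: no — w1 R w2 but not w2 R w1.

No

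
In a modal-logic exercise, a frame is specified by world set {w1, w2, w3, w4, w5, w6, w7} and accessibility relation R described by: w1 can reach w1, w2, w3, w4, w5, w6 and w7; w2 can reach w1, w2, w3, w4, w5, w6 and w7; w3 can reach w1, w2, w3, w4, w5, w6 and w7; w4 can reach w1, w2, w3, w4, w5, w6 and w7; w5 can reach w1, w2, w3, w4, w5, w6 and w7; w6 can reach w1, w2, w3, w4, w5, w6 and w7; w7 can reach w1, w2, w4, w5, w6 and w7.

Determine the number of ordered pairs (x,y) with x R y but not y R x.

Enumerating: (w3,w7).

1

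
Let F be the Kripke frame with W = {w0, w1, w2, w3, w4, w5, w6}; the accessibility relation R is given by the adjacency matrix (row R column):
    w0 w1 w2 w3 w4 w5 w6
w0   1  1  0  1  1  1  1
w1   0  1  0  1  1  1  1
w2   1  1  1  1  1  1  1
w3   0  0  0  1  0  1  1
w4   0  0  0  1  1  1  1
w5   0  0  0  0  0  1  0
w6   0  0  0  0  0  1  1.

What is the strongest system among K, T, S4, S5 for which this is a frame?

Reflexive (axiom T): yes — every world is R-related to itself.
Transitive (axiom 4): yes — every two-step R-path is closed by a direct edge.
Euclidean (axiom 5): no — w0 R w3 and w0 R w1, but not w3 R w1.
So F validates K, T, S4; S5 would additionally require R to be Euclidean. The strongest is S4.

S4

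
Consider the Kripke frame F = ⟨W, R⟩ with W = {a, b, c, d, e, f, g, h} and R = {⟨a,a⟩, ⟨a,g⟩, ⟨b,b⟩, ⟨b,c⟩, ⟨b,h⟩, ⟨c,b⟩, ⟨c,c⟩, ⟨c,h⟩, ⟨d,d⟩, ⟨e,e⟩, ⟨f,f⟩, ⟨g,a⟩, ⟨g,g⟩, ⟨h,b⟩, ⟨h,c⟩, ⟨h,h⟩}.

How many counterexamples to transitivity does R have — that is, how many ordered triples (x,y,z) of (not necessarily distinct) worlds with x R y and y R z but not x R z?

R is transitive; there are no such tuples.

0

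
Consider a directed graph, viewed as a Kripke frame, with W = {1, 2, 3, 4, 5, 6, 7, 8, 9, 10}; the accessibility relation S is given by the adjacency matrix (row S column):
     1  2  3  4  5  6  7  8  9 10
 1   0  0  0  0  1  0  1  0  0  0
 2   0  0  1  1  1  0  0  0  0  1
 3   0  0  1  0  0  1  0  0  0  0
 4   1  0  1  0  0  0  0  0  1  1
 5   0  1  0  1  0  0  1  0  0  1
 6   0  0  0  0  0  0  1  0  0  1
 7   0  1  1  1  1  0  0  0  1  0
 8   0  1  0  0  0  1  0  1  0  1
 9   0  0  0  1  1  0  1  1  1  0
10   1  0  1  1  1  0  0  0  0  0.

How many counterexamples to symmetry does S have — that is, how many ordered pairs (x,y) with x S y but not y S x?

Enumerating: (1,5), (1,7), (10,1), (10,3), (2,10), (2,3), (2,4), (3,6), (4,1), (4,3), (5,4), (6,10), … and 9 more.
Total: 21.

21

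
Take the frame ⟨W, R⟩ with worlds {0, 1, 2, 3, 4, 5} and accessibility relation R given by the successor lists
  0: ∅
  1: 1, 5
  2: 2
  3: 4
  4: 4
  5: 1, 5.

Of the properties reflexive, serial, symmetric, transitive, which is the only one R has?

transitive

Reflexive: no — 0 is not related to itself.
Serial: no — 0 has no R-successor.
Symmetric: no — 3 R 4 but not 4 R 3.
Transitive: yes — every two-step R-path is closed by a direct edge.
Only transitive holds.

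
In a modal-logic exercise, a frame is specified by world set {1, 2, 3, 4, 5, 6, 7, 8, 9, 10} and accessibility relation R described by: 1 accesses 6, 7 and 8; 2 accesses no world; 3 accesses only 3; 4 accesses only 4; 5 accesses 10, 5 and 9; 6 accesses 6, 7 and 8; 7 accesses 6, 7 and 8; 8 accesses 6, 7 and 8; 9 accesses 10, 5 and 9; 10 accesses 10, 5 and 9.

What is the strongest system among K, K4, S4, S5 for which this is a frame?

K4

Transitive (axiom 4): yes — every two-step R-path is closed by a direct edge.
Reflexive (axiom T): no — 1 is not related to itself.
Euclidean (axiom 5): yes — any two successors of a common world are R-related.
So F validates K, K4; S4 would additionally require R to be reflexive. The strongest is K4.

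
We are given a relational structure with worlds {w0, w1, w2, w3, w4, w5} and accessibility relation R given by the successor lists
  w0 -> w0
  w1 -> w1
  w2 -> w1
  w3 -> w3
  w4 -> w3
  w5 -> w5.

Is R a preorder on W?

Reflexive: no — w2 is not related to itself.
Transitive: yes — every two-step R-path is closed by a direct edge.
So R is not a preorder.

No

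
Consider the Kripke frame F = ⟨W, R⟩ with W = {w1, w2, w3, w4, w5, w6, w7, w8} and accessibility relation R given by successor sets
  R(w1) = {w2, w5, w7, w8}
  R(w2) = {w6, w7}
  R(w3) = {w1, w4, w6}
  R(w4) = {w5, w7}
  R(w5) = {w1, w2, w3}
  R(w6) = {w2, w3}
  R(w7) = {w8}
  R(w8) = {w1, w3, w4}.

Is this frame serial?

Yes

Serial: yes — every world has a successor (e.g. w1 R w2).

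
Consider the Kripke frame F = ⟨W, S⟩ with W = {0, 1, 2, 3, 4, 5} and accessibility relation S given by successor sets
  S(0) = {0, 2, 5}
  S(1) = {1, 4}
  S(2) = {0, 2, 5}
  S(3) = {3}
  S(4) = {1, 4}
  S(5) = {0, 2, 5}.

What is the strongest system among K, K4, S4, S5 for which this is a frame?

Transitive (axiom 4): yes — every two-step S-path is closed by a direct edge.
Reflexive (axiom T): yes — every world is S-related to itself.
Euclidean (axiom 5): yes — any two successors of a common world are S-related.
So F validates K, K4, S4, S5. The strongest is S5.

S5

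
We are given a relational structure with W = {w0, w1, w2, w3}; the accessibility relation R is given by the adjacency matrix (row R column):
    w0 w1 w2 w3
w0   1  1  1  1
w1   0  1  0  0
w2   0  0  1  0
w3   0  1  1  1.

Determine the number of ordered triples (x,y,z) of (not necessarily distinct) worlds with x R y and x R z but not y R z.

Enumerating: (w0,w1,w0), (w0,w1,w2), (w0,w1,w3), (w0,w2,w0), (w0,w2,w1), (w0,w2,w3), (w0,w3,w0), (w3,w1,w2), (w3,w1,w3), (w3,w2,w1), (w3,w2,w3).

11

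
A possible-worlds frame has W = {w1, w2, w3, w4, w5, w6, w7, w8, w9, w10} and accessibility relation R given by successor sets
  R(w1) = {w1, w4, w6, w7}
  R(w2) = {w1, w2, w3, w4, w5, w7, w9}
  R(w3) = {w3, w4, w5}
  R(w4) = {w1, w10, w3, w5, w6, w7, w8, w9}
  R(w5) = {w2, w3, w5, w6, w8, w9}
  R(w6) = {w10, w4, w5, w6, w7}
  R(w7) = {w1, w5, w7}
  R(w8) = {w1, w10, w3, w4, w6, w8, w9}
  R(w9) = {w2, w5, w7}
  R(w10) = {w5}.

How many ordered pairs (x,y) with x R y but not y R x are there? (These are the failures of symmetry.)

Enumerating: (w1,w6), (w10,w5), (w2,w1), (w2,w3), (w2,w4), (w2,w7), (w4,w10), (w4,w5), (w4,w7), (w4,w9), (w5,w8), (w6,w10), … and 8 more.
Total: 20.

20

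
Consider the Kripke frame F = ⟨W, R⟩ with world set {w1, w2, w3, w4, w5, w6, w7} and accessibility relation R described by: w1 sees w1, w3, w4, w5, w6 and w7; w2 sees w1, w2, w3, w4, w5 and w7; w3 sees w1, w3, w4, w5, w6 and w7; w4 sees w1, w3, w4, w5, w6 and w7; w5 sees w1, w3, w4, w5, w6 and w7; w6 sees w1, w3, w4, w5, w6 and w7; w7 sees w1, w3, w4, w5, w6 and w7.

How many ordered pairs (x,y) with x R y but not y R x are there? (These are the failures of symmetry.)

Enumerating: (w2,w1), (w2,w3), (w2,w4), (w2,w5), (w2,w7).

5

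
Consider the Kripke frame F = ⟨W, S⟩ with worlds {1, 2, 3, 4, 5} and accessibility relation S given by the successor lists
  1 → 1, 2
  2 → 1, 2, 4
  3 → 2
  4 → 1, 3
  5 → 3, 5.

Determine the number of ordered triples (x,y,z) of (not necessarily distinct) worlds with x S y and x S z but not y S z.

8

Enumerating: (2,1,4), (2,4,2), (2,4,4), (4,1,3), (4,3,1), (4,3,3), (5,3,3), (5,3,5).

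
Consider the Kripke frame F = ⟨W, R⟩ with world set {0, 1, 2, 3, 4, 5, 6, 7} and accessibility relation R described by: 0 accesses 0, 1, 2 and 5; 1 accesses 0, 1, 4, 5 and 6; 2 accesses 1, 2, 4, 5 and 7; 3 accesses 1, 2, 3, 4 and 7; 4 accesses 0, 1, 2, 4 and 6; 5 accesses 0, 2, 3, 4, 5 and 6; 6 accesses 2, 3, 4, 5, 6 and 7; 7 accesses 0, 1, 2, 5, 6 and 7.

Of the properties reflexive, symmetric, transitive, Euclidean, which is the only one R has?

Reflexive: yes — every world is R-related to itself.
Symmetric: no — 0 R 2 but not 2 R 0.
Transitive: no — 0 R 1 and 1 R 4, but not 0 R 4.
Euclidean: no — 0 R 1 and 0 R 2, but not 1 R 2.
Only reflexive holds.

reflexive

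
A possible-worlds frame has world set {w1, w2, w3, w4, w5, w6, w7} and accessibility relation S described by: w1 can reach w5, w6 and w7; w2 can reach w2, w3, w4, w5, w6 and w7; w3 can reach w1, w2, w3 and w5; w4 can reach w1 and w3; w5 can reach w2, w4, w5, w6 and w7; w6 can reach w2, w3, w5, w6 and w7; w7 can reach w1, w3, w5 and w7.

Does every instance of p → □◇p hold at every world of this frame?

No

The schema B characterises exactly the symmetric frames.
Symmetric: no — w1 S w5 but not w5 S w1.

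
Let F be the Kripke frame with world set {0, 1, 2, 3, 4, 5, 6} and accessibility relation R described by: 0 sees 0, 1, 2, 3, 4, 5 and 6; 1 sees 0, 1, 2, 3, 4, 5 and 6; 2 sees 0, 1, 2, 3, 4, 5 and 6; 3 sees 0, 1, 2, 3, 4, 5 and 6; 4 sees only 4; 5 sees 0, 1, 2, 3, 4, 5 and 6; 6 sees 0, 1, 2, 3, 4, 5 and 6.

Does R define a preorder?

Yes

Reflexive: yes — every world is R-related to itself.
Transitive: yes — every two-step R-path is closed by a direct edge.
So R is a preorder.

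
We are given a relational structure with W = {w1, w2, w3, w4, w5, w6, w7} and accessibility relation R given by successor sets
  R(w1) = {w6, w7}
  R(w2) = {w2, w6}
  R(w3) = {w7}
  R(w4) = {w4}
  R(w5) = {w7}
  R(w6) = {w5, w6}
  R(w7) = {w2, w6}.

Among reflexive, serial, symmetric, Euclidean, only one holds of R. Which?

Reflexive: no — w1 is not related to itself.
Serial: yes — every world has a successor (e.g. w1 R w6).
Symmetric: no — w1 R w6 but not w6 R w1.
Euclidean: no — w1 R w6 and w1 R w7, but not w6 R w7.
Only serial holds.

serial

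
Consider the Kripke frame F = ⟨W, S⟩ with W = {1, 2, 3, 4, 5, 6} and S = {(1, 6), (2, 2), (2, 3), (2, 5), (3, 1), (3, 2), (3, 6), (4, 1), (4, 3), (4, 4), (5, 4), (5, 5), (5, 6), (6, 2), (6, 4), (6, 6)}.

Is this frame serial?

Serial: yes — every world has a successor (e.g. 1 S 6).

Yes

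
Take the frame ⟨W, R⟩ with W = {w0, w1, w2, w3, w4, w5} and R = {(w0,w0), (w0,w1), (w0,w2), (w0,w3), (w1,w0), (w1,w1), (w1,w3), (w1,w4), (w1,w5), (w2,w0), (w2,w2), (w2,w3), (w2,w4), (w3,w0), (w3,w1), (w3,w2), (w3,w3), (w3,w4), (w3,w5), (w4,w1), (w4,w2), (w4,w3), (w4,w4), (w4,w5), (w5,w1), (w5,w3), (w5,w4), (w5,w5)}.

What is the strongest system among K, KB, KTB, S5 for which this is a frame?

Symmetric (axiom B): yes — every pair in R has its reverse in R.
Reflexive (axiom T): yes — every world is R-related to itself.
Euclidean (axiom 5): no — w0 R w1 and w0 R w2, but not w1 R w2.
So F validates K, KB, KTB; S5 would additionally require R to be Euclidean. The strongest is KTB.

KTB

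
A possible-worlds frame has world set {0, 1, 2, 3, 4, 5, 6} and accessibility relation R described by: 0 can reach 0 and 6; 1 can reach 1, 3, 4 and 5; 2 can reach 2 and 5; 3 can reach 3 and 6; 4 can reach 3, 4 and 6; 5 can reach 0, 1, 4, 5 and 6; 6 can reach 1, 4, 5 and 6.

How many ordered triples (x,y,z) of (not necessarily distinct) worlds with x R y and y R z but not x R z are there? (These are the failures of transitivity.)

Enumerating: (0,6,1), (0,6,4), (0,6,5), (1,3,6), (1,4,6), (1,5,0), (1,5,6), (2,5,0), (2,5,1), (2,5,4), (2,5,6), (3,6,1), … and 9 more.
Total: 21.

21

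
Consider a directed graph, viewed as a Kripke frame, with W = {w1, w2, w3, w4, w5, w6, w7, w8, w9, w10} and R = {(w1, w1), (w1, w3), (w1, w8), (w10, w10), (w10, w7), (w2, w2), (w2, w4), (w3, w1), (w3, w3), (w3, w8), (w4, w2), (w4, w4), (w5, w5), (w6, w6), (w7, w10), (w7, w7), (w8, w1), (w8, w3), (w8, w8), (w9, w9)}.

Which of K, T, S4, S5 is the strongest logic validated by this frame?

Reflexive (axiom T): yes — every world is R-related to itself.
Transitive (axiom 4): yes — every two-step R-path is closed by a direct edge.
Euclidean (axiom 5): yes — any two successors of a common world are R-related.
So F validates K, T, S4, S5. The strongest is S5.

S5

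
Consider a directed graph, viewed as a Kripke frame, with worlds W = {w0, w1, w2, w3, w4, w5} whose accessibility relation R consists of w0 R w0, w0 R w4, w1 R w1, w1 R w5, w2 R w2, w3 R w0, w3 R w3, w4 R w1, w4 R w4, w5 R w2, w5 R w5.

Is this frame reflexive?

Reflexive: yes — every world is R-related to itself.

Yes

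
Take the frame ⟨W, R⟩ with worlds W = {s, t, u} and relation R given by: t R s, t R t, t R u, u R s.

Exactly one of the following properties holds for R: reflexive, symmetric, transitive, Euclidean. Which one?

transitive

Reflexive: no — s is not related to itself.
Symmetric: no — t R s but not s R t.
Transitive: yes — every two-step R-path is closed by a direct edge.
Euclidean: no — t R s and t R u, but not s R u.
Only transitive holds.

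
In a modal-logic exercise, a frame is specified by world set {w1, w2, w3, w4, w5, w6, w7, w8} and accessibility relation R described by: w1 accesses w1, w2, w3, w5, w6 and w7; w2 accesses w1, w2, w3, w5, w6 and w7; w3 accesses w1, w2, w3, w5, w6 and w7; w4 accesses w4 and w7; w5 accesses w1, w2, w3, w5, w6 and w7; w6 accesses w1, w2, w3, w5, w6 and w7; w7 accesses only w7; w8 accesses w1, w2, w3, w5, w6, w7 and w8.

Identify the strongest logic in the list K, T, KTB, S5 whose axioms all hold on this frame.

Reflexive (axiom T): yes — every world is R-related to itself.
Symmetric (axiom B): no — w1 R w7 but not w7 R w1.
Euclidean (axiom 5): no — w1 R w7 and w1 R w2, but not w7 R w2.
So F validates K, T; KTB would additionally require R to be symmetric. The strongest is T.

T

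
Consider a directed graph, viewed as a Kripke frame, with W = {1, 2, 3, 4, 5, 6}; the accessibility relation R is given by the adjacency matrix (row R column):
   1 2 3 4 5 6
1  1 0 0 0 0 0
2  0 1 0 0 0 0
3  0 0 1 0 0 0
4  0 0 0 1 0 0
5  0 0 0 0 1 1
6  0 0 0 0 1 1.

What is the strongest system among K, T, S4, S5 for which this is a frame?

S5

Reflexive (axiom T): yes — every world is R-related to itself.
Transitive (axiom 4): yes — every two-step R-path is closed by a direct edge.
Euclidean (axiom 5): yes — any two successors of a common world are R-related.
So F validates K, T, S4, S5. The strongest is S5.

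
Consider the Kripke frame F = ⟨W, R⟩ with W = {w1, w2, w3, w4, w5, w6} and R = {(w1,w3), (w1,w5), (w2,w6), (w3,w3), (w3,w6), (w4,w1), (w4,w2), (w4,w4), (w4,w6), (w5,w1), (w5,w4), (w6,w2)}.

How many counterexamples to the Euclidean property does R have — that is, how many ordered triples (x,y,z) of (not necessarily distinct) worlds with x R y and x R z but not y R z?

Enumerating: (w1,w3,w5), (w1,w5,w3), (w1,w5,w5), (w2,w6,w6), (w3,w6,w3), (w3,w6,w6), (w4,w1,w1), (w4,w1,w2), (w4,w1,w4), (w4,w1,w6), (w4,w2,w1), (w4,w2,w2), … and 7 more.
Total: 19.

19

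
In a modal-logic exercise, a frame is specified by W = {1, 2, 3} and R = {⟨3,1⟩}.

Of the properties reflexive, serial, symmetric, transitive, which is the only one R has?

transitive

Reflexive: no — 1 is not related to itself.
Serial: no — 1 has no R-successor.
Symmetric: no — 3 R 1 but not 1 R 3.
Transitive: yes — every two-step R-path is closed by a direct edge.
Only transitive holds.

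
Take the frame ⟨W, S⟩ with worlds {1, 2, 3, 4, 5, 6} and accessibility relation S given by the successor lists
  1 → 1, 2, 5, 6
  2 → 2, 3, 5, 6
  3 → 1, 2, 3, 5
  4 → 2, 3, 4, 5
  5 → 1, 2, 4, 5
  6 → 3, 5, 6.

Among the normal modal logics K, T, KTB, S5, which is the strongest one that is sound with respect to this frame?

T

Reflexive (axiom T): yes — every world is S-related to itself.
Symmetric (axiom B): no — 1 S 2 but not 2 S 1.
Euclidean (axiom 5): no — 1 S 5 and 1 S 6, but not 5 S 6.
So F validates K, T; KTB would additionally require S to be symmetric. The strongest is T.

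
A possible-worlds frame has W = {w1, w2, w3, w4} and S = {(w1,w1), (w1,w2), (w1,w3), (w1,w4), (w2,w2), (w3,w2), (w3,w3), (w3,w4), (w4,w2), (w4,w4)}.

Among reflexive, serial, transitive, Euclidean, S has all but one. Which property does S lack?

Euclidean

Reflexive: yes — every world is S-related to itself.
Serial: yes — every world has a successor (e.g. w1 S w1).
Transitive: yes — every two-step S-path is closed by a direct edge.
Euclidean: no — w1 S w2 and w1 S w3, but not w2 S w3.
Only Euclidean fails.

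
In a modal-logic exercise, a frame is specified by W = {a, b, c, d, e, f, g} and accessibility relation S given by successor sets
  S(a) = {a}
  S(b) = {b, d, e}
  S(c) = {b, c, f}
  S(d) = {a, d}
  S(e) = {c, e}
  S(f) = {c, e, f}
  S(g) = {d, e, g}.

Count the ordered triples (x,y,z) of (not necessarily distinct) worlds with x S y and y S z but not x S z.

10

Enumerating: (b,d,a), (b,e,c), (c,b,d), (c,b,e), (c,f,e), (e,c,b), (e,c,f), (f,c,b), (g,d,a), (g,e,c).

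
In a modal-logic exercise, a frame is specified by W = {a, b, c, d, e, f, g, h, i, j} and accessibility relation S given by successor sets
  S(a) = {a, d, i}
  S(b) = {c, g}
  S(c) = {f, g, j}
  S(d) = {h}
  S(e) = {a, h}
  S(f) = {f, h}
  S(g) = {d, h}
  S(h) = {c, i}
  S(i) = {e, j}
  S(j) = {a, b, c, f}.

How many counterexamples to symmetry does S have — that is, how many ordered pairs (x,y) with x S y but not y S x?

Enumerating: (a,d), (a,i), (b,c), (b,g), (c,f), (c,g), (d,h), (e,a), (e,h), (f,h), (g,d), (g,h), … and 7 more.
Total: 19.

19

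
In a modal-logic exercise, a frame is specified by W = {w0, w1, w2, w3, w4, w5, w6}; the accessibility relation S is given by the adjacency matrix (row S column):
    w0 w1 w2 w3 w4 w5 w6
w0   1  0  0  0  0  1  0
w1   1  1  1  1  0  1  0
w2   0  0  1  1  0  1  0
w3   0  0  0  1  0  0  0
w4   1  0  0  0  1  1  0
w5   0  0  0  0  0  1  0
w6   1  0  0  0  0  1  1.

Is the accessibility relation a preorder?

Yes

Reflexive: yes — every world is S-related to itself.
Transitive: yes — every two-step S-path is closed by a direct edge.
So S is a preorder.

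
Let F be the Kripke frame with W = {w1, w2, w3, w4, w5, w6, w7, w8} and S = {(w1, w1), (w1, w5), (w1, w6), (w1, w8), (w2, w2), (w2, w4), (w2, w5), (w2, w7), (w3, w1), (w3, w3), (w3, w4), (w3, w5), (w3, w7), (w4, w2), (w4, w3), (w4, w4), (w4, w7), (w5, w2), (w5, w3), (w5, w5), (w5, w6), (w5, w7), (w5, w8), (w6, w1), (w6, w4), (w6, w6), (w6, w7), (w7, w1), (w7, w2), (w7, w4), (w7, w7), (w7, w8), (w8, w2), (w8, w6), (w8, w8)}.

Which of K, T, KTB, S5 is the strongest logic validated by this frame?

Reflexive (axiom T): yes — every world is S-related to itself.
Symmetric (axiom B): no — w1 S w5 but not w5 S w1.
Euclidean (axiom 5): no — w1 S w6 and w1 S w5, but not w6 S w5.
So F validates K, T; KTB would additionally require S to be symmetric. The strongest is T.

T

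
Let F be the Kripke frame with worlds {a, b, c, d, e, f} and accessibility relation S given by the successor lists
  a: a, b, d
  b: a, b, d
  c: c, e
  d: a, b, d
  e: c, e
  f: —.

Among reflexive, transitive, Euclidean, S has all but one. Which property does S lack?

reflexive

Reflexive: no — f is not related to itself.
Transitive: yes — every two-step S-path is closed by a direct edge.
Euclidean: yes — any two successors of a common world are S-related.
Only reflexive fails.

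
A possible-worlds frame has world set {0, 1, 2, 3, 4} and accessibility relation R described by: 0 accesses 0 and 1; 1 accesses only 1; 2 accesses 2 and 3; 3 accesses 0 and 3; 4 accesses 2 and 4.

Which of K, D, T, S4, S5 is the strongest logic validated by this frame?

T

Serial (axiom D): yes — every world has a successor (e.g. 0 R 0).
Reflexive (axiom T): yes — every world is R-related to itself.
Transitive (axiom 4): no — 2 R 3 and 3 R 0, but not 2 R 0.
Euclidean (axiom 5): no — 0 R 1 and 0 R 0, but not 1 R 0.
So F validates K, D, T; S4 would additionally require R to be transitive. The strongest is T.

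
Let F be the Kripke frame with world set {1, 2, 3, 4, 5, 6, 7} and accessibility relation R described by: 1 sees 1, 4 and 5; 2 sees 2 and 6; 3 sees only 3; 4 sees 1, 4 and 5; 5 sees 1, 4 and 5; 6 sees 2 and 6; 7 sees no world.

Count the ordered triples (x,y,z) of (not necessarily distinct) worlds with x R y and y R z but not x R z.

R is transitive; there are no such tuples.

0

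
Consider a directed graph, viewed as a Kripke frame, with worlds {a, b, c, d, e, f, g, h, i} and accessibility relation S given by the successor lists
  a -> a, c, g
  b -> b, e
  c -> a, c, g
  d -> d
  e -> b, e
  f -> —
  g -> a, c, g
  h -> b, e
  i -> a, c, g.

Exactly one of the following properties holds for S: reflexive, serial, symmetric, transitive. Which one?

Reflexive: no — f is not related to itself.
Serial: no — f has no S-successor.
Symmetric: no — h S b but not b S h.
Transitive: yes — every two-step S-path is closed by a direct edge.
Only transitive holds.

transitive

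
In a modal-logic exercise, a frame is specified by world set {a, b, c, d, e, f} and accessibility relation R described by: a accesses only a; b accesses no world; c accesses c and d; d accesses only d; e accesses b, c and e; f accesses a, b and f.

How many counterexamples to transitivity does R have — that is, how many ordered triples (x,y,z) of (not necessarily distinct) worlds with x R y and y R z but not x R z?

Enumerating: (e,c,d).

1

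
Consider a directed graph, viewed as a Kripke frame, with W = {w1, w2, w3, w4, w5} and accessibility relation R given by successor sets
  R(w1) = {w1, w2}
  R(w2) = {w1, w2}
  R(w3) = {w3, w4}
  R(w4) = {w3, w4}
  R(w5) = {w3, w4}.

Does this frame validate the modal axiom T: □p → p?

No

Axiom T corresponds to the accessibility relation being reflexive.
Reflexive: no — w5 is not related to itself.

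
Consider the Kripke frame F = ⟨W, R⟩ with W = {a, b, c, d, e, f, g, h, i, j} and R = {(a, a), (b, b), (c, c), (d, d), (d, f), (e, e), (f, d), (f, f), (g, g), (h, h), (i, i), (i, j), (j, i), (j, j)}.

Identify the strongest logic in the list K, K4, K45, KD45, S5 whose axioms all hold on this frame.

S5

Transitive (axiom 4): yes — every two-step R-path is closed by a direct edge.
Euclidean (axiom 5): yes — any two successors of a common world are R-related.
Serial (axiom D): yes — every world has a successor (e.g. a R a).
Reflexive (axiom T): yes — every world is R-related to itself.
So F validates K, K4, K45, KD45, S5. The strongest is S5.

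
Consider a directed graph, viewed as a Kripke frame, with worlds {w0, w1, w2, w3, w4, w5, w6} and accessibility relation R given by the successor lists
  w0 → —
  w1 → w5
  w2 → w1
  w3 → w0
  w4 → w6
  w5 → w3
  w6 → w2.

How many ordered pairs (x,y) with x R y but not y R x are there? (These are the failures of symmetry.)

Enumerating: (w1,w5), (w2,w1), (w3,w0), (w4,w6), (w5,w3), (w6,w2).

6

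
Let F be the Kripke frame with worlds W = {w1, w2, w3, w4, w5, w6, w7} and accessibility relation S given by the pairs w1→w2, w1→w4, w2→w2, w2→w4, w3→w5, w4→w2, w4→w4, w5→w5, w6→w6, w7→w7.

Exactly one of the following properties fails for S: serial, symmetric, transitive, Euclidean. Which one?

symmetric

Serial: yes — every world has a successor (e.g. w1 S w2).
Symmetric: no — w1 S w2 but not w2 S w1.
Transitive: yes — every two-step S-path is closed by a direct edge.
Euclidean: yes — any two successors of a common world are S-related.
Only symmetric fails.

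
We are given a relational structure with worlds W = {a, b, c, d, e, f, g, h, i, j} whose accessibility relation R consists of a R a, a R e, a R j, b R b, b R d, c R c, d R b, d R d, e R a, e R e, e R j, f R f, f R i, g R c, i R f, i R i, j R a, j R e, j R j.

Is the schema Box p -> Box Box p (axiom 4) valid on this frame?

By correspondence theory, 4 is valid on a frame iff R is transitive.
Transitive: yes — every two-step R-path is closed by a direct edge.

Yes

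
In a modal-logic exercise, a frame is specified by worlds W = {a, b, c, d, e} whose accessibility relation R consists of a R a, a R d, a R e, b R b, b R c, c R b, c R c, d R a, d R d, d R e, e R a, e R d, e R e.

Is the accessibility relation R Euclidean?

Euclidean: yes — any two successors of a common world are R-related.

Yes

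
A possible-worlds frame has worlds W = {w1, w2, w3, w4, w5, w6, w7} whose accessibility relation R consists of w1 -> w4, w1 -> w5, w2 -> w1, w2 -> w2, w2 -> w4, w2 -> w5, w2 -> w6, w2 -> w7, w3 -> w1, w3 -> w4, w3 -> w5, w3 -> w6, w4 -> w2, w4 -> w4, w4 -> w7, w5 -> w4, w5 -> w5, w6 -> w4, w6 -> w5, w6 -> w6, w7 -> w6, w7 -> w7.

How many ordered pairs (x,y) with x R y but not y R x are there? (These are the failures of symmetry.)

Enumerating: (w1,w4), (w1,w5), (w2,w1), (w2,w5), (w2,w6), (w2,w7), (w3,w1), (w3,w4), (w3,w5), (w3,w6), (w4,w7), (w5,w4), (w6,w4), (w6,w5), (w7,w6).

15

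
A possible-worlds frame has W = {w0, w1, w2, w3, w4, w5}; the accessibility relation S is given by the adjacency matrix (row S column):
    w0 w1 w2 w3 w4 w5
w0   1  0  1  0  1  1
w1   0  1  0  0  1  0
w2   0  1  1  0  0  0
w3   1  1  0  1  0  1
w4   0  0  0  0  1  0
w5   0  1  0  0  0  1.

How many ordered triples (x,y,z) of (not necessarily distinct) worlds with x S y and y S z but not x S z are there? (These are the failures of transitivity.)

7

Enumerating: (w0,w2,w1), (w0,w5,w1), (w2,w1,w4), (w3,w0,w2), (w3,w0,w4), (w3,w1,w4), (w5,w1,w4).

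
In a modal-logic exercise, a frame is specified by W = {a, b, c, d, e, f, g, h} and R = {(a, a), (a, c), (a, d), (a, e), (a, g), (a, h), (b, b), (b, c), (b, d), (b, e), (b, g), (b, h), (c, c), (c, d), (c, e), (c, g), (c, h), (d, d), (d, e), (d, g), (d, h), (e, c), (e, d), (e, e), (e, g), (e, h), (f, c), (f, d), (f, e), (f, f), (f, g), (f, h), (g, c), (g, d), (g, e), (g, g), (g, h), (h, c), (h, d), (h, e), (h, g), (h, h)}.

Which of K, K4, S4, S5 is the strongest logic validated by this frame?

Transitive (axiom 4): no — d R e and e R c, but not d R c.
Reflexive (axiom T): yes — every world is R-related to itself.
Euclidean (axiom 5): no — a R d and a R c, but not d R c.
So F validates K; K4 would additionally require R to be transitive. The strongest is K.

K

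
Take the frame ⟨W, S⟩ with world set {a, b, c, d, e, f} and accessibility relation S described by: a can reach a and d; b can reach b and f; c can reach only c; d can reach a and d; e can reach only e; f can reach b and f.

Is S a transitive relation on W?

Yes

Transitive: yes — every two-step S-path is closed by a direct edge.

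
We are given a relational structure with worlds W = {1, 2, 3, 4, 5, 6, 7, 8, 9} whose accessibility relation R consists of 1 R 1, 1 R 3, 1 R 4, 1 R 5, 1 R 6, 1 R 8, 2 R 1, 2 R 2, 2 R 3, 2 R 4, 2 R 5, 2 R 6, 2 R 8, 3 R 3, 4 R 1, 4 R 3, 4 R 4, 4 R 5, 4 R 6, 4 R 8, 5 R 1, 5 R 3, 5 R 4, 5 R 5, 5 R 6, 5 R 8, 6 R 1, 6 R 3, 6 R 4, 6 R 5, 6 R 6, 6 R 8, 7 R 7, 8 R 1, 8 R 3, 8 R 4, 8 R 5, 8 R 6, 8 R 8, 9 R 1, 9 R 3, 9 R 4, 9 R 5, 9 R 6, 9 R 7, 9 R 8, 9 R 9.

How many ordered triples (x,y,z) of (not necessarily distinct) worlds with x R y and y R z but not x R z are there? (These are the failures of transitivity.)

0

R is transitive; there are no such tuples.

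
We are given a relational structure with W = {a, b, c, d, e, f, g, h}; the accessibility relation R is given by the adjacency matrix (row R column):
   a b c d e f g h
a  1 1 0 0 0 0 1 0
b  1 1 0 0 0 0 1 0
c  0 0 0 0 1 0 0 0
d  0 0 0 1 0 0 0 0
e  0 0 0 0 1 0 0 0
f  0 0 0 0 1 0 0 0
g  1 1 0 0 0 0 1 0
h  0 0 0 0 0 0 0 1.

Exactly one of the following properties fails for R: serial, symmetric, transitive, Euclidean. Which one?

symmetric

Serial: yes — every world has a successor (e.g. a R a).
Symmetric: no — c R e but not e R c.
Transitive: yes — every two-step R-path is closed by a direct edge.
Euclidean: yes — any two successors of a common world are R-related.
Only symmetric fails.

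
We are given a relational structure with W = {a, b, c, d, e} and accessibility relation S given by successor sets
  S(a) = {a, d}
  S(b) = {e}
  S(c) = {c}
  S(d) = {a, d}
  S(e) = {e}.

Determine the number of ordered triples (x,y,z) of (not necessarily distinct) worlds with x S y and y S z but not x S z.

0

S is transitive; there are no such tuples.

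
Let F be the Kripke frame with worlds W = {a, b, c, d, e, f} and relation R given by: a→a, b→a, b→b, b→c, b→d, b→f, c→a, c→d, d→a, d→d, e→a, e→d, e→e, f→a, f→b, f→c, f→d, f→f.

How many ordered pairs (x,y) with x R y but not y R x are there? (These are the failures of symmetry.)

Enumerating: (b,a), (b,c), (b,d), (c,a), (c,d), (d,a), (e,a), (e,d), (f,a), (f,c), (f,d).

11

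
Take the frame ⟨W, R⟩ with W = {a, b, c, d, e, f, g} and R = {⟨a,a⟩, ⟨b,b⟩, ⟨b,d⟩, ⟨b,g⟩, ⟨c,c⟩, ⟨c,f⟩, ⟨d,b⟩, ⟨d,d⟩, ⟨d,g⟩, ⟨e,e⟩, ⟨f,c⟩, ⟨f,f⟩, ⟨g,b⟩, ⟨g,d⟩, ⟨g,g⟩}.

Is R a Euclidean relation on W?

Euclidean: yes — any two successors of a common world are R-related.

Yes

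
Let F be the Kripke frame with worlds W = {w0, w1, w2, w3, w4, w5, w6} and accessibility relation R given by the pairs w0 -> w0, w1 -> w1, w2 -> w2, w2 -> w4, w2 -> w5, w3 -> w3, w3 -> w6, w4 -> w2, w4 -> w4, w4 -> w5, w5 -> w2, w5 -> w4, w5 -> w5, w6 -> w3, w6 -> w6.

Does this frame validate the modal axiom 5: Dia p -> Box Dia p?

Yes

By correspondence theory, 5 is valid on a frame iff R is Euclidean.
Euclidean: yes — any two successors of a common world are R-related.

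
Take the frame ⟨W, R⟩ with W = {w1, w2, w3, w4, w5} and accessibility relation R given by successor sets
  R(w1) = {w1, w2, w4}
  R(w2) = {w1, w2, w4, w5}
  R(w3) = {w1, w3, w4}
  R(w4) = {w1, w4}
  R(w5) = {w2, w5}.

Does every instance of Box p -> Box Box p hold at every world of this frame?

No

The schema 4 characterises exactly the transitive frames.
Transitive: no — w1 R w2 and w2 R w5, but not w1 R w5.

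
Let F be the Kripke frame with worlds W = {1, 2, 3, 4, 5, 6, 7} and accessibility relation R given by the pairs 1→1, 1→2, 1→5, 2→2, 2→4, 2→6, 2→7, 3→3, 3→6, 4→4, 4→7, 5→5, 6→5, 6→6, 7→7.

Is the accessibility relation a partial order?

No

Reflexive: yes — every world is R-related to itself.
Transitive: no — 1 R 2 and 2 R 4, but not 1 R 4.
Antisymmetric: yes — no distinct pair is related both ways.
So R is not a partial order.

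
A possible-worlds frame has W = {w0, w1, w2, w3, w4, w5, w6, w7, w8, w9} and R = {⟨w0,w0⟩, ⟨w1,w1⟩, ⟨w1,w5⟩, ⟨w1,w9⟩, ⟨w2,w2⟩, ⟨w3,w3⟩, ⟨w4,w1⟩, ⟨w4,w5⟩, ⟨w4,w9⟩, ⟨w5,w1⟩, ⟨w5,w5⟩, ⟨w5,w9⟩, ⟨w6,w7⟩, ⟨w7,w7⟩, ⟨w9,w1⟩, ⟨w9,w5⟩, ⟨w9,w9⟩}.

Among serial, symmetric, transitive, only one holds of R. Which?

transitive

Serial: no — w8 has no R-successor.
Symmetric: no — w4 R w1 but not w1 R w4.
Transitive: yes — every two-step R-path is closed by a direct edge.
Only transitive holds.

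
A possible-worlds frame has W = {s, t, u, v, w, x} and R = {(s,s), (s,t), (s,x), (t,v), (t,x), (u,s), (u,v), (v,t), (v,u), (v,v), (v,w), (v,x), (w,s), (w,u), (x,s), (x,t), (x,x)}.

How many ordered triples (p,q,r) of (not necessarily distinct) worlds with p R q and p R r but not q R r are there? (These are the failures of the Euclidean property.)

23

Enumerating: (s,t,s), (s,t,t), (t,x,v), (u,s,v), (u,v,s), (v,t,t), (v,t,u), (v,t,w), (v,u,t), (v,u,u), (v,u,w), (v,u,x), … and 11 more.
Total: 23.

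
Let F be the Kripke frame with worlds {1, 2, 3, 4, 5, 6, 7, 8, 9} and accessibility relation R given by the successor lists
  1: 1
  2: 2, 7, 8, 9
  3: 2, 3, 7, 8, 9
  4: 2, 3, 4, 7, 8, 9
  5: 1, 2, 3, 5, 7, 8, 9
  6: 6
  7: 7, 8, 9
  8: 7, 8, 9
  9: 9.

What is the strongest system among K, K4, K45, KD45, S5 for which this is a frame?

K4

Transitive (axiom 4): yes — every two-step R-path is closed by a direct edge.
Euclidean (axiom 5): no — 2 R 9 and 2 R 7, but not 9 R 7.
Serial (axiom D): yes — every world has a successor (e.g. 1 R 1).
Reflexive (axiom T): yes — every world is R-related to itself.
So F validates K, K4; K45 would additionally require R to be Euclidean. The strongest is K4.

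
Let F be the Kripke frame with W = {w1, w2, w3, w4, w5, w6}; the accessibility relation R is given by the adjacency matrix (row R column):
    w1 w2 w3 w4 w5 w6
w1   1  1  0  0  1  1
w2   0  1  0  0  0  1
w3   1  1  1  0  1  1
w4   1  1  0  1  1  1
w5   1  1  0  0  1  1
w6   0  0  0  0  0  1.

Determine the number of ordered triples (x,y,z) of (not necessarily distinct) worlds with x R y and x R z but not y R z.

29

Enumerating: (w1,w2,w1), (w1,w2,w5), (w1,w6,w1), (w1,w6,w2), (w1,w6,w5), (w2,w6,w2), (w3,w1,w3), (w3,w2,w1), (w3,w2,w3), (w3,w2,w5), (w3,w5,w3), (w3,w6,w1), … and 17 more.
Total: 29.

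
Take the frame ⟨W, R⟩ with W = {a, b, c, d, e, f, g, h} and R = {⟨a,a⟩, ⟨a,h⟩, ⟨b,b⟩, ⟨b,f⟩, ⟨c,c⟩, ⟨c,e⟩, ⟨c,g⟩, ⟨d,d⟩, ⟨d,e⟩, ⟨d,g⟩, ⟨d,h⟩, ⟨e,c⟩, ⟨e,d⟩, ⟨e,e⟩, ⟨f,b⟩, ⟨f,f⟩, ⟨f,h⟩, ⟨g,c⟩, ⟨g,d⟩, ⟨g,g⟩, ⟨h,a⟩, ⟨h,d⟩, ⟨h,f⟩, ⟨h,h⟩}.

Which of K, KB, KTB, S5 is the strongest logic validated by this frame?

Symmetric (axiom B): yes — every pair in R has its reverse in R.
Reflexive (axiom T): yes — every world is R-related to itself.
Euclidean (axiom 5): no — c R e and c R g, but not e R g.
So F validates K, KB, KTB; S5 would additionally require R to be Euclidean. The strongest is KTB.

KTB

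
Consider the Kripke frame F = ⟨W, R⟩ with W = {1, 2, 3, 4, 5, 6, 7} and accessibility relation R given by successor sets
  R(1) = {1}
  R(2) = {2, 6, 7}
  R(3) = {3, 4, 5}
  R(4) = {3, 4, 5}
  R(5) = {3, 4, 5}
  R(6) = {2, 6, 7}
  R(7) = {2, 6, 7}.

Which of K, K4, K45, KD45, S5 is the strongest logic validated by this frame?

Transitive (axiom 4): yes — every two-step R-path is closed by a direct edge.
Euclidean (axiom 5): yes — any two successors of a common world are R-related.
Serial (axiom D): yes — every world has a successor (e.g. 1 R 1).
Reflexive (axiom T): yes — every world is R-related to itself.
So F validates K, K4, K45, KD45, S5. The strongest is S5.

S5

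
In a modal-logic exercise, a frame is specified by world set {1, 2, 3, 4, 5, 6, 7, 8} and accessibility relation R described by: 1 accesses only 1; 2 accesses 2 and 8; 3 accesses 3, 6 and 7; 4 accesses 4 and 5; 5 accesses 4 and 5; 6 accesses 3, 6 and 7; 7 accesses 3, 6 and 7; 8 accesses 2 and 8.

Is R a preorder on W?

Yes

Reflexive: yes — every world is R-related to itself.
Transitive: yes — every two-step R-path is closed by a direct edge.
So R is a preorder.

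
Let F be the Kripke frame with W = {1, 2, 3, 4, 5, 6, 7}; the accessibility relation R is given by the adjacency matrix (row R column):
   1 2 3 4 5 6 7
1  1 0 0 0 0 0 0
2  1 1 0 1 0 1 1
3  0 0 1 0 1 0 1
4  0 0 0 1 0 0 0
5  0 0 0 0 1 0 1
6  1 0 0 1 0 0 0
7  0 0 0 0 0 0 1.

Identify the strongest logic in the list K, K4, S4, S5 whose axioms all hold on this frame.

K4

Transitive (axiom 4): yes — every two-step R-path is closed by a direct edge.
Reflexive (axiom T): no — 6 is not related to itself.
Euclidean (axiom 5): no — 2 R 1 and 2 R 4, but not 1 R 4.
So F validates K, K4; S4 would additionally require R to be reflexive. The strongest is K4.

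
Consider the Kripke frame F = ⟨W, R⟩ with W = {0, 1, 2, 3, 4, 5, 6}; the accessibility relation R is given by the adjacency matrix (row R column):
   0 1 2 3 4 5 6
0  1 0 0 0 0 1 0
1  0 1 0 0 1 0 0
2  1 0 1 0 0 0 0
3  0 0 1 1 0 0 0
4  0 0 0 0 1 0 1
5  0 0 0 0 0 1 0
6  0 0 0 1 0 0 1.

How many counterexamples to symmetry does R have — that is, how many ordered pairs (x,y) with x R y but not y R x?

6

Enumerating: (0,5), (1,4), (2,0), (3,2), (4,6), (6,3).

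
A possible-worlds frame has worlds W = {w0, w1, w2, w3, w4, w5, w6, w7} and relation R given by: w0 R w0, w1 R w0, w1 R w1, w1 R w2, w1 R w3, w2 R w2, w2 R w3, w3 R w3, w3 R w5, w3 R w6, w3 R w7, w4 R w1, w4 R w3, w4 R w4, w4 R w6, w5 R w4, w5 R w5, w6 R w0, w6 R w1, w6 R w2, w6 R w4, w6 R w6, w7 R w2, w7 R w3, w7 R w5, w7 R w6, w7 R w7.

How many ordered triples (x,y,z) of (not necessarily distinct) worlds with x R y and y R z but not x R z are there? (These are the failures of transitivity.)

28

Enumerating: (w1,w3,w5), (w1,w3,w6), (w1,w3,w7), (w2,w3,w5), (w2,w3,w6), (w2,w3,w7), (w3,w5,w4), (w3,w6,w0), (w3,w6,w1), (w3,w6,w2), (w3,w6,w4), (w3,w7,w2), … and 16 more.
Total: 28.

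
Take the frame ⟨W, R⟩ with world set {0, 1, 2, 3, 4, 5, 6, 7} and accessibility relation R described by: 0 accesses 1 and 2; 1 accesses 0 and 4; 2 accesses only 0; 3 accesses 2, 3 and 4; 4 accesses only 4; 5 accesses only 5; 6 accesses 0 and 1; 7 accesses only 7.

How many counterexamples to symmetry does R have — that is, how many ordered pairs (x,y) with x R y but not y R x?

5

Enumerating: (1,4), (3,2), (3,4), (6,0), (6,1).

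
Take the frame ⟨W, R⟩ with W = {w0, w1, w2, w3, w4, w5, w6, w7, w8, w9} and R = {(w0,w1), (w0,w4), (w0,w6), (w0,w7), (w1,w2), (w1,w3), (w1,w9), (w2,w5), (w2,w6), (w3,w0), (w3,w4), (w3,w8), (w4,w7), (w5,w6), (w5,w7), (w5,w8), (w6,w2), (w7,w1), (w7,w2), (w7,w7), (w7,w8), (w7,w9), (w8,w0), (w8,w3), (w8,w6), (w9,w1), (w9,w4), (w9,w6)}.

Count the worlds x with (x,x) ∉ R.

9

Enumerating: w0, w1, w2, w3, w4, w5, w6, w8, w9.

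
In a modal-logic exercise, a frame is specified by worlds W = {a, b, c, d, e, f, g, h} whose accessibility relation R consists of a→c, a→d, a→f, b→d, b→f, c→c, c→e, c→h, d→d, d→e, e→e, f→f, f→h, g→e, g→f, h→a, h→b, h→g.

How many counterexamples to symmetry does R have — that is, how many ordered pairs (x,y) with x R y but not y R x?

14

Enumerating: (a,c), (a,d), (a,f), (b,d), (b,f), (c,e), (c,h), (d,e), (f,h), (g,e), (g,f), (h,a), (h,b), (h,g).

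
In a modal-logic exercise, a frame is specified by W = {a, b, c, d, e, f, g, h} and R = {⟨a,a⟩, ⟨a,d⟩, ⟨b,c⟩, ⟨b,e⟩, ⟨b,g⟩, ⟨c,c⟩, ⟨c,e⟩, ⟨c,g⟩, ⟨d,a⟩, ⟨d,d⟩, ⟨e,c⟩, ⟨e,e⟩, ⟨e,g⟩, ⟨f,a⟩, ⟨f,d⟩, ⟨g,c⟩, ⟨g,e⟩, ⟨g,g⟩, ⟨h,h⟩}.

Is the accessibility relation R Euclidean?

Yes

Euclidean: yes — any two successors of a common world are R-related.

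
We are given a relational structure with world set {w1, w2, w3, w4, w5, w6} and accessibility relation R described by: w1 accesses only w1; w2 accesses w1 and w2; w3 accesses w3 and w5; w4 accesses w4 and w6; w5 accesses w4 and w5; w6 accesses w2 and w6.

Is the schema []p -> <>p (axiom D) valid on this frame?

The schema D characterises exactly the serial frames.
Serial: yes — every world has a successor (e.g. w1 R w1).

Yes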